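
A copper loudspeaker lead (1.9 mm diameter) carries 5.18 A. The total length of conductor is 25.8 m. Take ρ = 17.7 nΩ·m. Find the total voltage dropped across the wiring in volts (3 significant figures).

ρ = 17.7 nΩ·m = 1.77×10^-8 Ω·m
A = π(d/2)² = π(9.5000e-04 m)² = 2.835e-06 m²
R = ρL/A = (1.77×10^-8)(25.8)/(2.835e-06) = 0.1611 Ω
V = IR = 5.18 × 0.1611 = 0.834 V

0.834 V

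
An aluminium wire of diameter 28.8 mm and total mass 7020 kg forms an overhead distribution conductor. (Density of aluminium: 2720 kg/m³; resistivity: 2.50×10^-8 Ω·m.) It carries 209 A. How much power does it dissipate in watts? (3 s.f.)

6640 W

A = π(d/2)² = π(1.4400e-02 m)² = 6.5144e-04 m²
L = m/(density·A) = 7020/(2720×6.5144e-04) = 3962 m
R = ρL/A = (2.50×10^-8)(3962)/(6.5144e-04) = 0.152 Ω
P = I²R = (209)² × 0.152 = 6640 W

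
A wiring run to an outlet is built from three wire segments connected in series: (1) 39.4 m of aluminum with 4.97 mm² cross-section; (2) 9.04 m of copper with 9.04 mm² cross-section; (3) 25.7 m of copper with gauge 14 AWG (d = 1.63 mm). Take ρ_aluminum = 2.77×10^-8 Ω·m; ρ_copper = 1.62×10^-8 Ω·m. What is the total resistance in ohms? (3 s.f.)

Seg 1: A = 4.97 mm² = 4.970e-06 m²
R_1 = (2.77×10^-8)(39.4)/(4.970e-06) = 0.2196 Ω
Seg 2: A = 9.04 mm² = 9.040e-06 m²
R_2 = (1.62×10^-8)(9.04)/(9.040e-06) = 0.0162 Ω
Seg 3: A = π(1.63/2 mm)² = π(8.1500e-04 m)² = 2.087e-06 m²
R_3 = (1.62×10^-8)(25.7)/(2.087e-06) = 0.1995 Ω
R_total = R_1 + R_2 + R_3 = 0.435 Ω

0.435 Ω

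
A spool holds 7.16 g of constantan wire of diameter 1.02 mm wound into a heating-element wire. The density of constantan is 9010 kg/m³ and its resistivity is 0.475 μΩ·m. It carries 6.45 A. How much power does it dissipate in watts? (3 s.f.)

ρ = 0.475 μΩ·m = 4.75×10^-7 Ω·m
A = π(d/2)² = π(5.1000e-04 m)² = 8.1713e-07 m²
L = m/(density·A) = 0.00716/(9010×8.1713e-07) = 0.9725 m
R = ρL/A = (4.75×10^-7)(0.9725)/(8.1713e-07) = 0.5653 Ω
P = I²R = (6.45)² × 0.5653 = 23.5 W

23.5 W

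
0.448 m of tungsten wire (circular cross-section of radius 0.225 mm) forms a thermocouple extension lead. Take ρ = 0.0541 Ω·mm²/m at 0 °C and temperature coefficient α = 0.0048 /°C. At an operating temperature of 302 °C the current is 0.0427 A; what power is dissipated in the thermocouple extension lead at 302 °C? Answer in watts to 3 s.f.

6.81×10^-4 W

ρ = 0.0541 Ω·mm²/m = 5.41×10^-8 Ω·m
A = πr² = π(2.2500e-04 m)² = 1.590e-07 m²
R₍0₎ = ρL/A = (5.41×10^-8)(0.448)/(1.590e-07) = 0.1524 Ω
R₍302₎ = R₍0₎(1 + αΔT) = 0.1524 × (1 + 0.0048×302) = 0.3733 Ω
P = I²R = (0.0427)² × 0.3733 = 6.81×10^-4 W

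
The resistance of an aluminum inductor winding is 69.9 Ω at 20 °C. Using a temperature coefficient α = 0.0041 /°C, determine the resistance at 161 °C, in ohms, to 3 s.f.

ΔT = 161 − 20 = 141 °C
R = R₀(1 + αΔT) = 69.9 × (1 + 0.0041×141) = 69.9 × 1.578 = 110 Ω

110 Ω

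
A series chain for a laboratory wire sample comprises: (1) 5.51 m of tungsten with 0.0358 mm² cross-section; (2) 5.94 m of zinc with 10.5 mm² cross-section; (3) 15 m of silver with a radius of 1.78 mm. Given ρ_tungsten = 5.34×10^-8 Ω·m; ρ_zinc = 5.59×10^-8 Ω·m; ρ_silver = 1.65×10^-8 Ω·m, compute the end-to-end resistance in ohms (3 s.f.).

Seg 1: A = 0.0358 mm² = 3.580e-08 m²
R_1 = (5.34×10^-8)(5.51)/(3.580e-08) = 8.219 Ω
Seg 2: A = 10.5 mm² = 1.050e-05 m²
R_2 = (5.59×10^-8)(5.94)/(1.050e-05) = 0.03162 Ω
Seg 3: A = πr² = π(1.7800e-03 m)² = 9.954e-06 m²
R_3 = (1.65×10^-8)(15)/(9.954e-06) = 0.02486 Ω
R_total = R_1 + R_2 + R_3 = 8.28 Ω

8.28 Ω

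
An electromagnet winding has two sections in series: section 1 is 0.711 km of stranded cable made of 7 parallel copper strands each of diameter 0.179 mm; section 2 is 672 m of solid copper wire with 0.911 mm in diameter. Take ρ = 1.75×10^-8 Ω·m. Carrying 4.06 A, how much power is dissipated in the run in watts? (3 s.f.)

1460 W

Section 1: A_strand = π(8.9500e-05)² = 2.516e-08 m²; R₁ = ρL/(N·A_s) = (1.75×10^-8)(711)/(7×2.516e-08) = 70.63 Ω
Section 2: A = π(d/2)² = π(4.5550e-04 m)² = 6.518e-07 m²
R₂ = (1.75×10^-8)(672)/(6.518e-07) = 18.04 Ω
R = R₁ + R₂ = 88.68 Ω
P = I²R = (4.06)² × 88.68 = 1460 W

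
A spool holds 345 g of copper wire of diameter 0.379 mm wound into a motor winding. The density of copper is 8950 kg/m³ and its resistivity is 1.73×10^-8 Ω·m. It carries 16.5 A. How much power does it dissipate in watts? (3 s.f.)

14300 W

A = π(d/2)² = π(1.8950e-04 m)² = 1.1282e-07 m²
L = m/(density·A) = 0.345/(8950×1.1282e-07) = 341.7 m
R = ρL/A = (1.73×10^-8)(341.7)/(1.1282e-07) = 52.4 Ω
P = I²R = (16.5)² × 52.4 = 14300 W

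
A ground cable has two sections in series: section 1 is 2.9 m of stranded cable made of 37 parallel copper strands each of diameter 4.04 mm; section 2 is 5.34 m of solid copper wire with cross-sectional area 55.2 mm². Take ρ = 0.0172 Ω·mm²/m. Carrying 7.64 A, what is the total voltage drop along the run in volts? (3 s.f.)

0.0135 V

ρ = 0.0172 Ω·mm²/m = 1.72×10^-8 Ω·m
Section 1: A_strand = π(2.0200e-03)² = 1.282e-05 m²; R₁ = ρL/(N·A_s) = (1.72×10^-8)(2.9)/(37×1.282e-05) = 1.052×10^-4 Ω
Section 2: A = 55.2 mm² = 5.520e-05 m²
R₂ = (1.72×10^-8)(5.34)/(5.520e-05) = 0.001664 Ω
R = R₁ + R₂ = 0.001769 Ω
V = IR = 7.64 × 0.001769 = 0.0135 V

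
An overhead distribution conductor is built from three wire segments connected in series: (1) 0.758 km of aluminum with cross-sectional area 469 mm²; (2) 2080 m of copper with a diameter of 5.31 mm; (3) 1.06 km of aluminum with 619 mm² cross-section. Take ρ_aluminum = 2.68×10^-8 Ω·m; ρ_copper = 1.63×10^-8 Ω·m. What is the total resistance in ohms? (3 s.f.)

Seg 1: A = 469 mm² = 4.690e-04 m²
R_1 = (2.68×10^-8)(758)/(4.690e-04) = 0.04331 Ω
Seg 2: A = π(d/2)² = π(2.6550e-03 m)² = 2.215e-05 m²
R_2 = (1.63×10^-8)(2080)/(2.215e-05) = 1.531 Ω
Seg 3: A = 619 mm² = 6.190e-04 m²
R_3 = (2.68×10^-8)(1060)/(6.190e-04) = 0.04589 Ω
R_total = R_1 + R_2 + R_3 = 1.62 Ω

1.62 Ω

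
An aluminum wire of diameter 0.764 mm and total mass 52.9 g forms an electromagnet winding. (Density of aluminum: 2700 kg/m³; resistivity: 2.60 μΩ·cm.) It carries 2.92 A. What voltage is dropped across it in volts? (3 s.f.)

ρ = 2.60 μΩ·cm = 2.60×10^-8 Ω·m
A = π(d/2)² = π(3.8200e-04 m)² = 4.5843e-07 m²
L = m/(density·A) = 0.0529/(2700×4.5843e-07) = 42.74 m
R = ρL/A = (2.60×10^-8)(42.74)/(4.5843e-07) = 2.424 Ω
V = IR = 2.92 × 2.424 = 7.08 V

7.08 V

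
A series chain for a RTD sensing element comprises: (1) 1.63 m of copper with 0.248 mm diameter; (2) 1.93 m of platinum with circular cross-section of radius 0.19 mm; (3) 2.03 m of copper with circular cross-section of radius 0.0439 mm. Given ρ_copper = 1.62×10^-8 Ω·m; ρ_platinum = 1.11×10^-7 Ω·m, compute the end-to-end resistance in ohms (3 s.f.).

7.87 Ω

Seg 1: A = π(d/2)² = π(1.2400e-04 m)² = 4.831e-08 m²
R_1 = (1.62×10^-8)(1.63)/(4.831e-08) = 0.5467 Ω
Seg 2: A = πr² = π(1.9000e-04 m)² = 1.134e-07 m²
R_2 = (1.11×10^-7)(1.93)/(1.134e-07) = 1.889 Ω
Seg 3: A = πr² = π(4.3900e-05 m)² = 6.055e-09 m²
R_3 = (1.62×10^-8)(2.03)/(6.055e-09) = 5.432 Ω
R_total = R_1 + R_2 + R_3 = 7.87 Ω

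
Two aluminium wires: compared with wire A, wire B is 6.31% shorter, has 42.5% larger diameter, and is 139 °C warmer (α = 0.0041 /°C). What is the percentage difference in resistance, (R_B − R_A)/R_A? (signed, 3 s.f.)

R ∝ ρL/d² with ρ ∝ (1+αΔT), so R_B/R_A = (1 − 6.31/100) × (1 + 42.5/100)⁻² × (1 + 0.0041×139)
= 0.9369 × 0.4925 × 1.57 = 0.7243
(R_B − R_A)/R_A = 0.7243 − 1 = -27.6%

-27.6%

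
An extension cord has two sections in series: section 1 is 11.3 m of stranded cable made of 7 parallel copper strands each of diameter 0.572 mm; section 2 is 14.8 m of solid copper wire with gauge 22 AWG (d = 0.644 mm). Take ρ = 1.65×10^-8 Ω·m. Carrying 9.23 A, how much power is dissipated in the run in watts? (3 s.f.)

Section 1: A_strand = π(2.8600e-04)² = 2.570e-07 m²; R₁ = ρL/(N·A_s) = (1.65×10^-8)(11.3)/(7×2.570e-07) = 0.1037 Ω
Section 2: A = π(0.644/2 mm)² = π(3.2200e-04 m)² = 3.257e-07 m²
R₂ = (1.65×10^-8)(14.8)/(3.257e-07) = 0.7497 Ω
R = R₁ + R₂ = 0.8533 Ω
P = I²R = (9.23)² × 0.8533 = 72.7 W

72.7 W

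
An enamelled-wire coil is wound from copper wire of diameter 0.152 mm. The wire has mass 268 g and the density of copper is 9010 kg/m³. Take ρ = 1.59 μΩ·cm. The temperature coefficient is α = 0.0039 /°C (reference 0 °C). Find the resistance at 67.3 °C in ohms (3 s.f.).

ρ = 1.59 μΩ·cm = 1.59×10^-8 Ω·m
A = π(d/2)² = π(7.6000e-05 m)² = 1.8146e-08 m²
L = m/(density·A) = 0.268/(9010×1.8146e-08) = 1639 m
R = ρL/A = (1.59×10^-8)(1639)/(1.8146e-08) = 1436 Ω
R(67.3 °C) = 1436 × (1 + 0.0039×67.3) = 1810 Ω

1810 Ω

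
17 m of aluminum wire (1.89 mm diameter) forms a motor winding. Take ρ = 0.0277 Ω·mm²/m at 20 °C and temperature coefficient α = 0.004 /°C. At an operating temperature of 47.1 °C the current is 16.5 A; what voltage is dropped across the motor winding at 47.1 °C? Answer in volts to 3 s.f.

ρ = 0.0277 Ω·mm²/m = 2.77×10^-8 Ω·m
A = π(d/2)² = π(9.4500e-04 m)² = 2.806e-06 m²
R₍20₎ = ρL/A = (2.77×10^-8)(17)/(2.806e-06) = 0.1678 Ω
R₍47.1₎ = R₍20₎(1 + αΔT) = 0.1678 × (1 + 0.004×27.1) = 0.186 Ω
V = IR = 16.5 × 0.186 = 3.07 V

3.07 V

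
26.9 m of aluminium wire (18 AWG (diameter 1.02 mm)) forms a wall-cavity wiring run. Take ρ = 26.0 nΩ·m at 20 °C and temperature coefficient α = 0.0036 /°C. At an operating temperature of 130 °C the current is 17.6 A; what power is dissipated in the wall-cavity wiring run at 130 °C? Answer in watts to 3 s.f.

370 W

ρ = 26.0 nΩ·m = 2.60×10^-8 Ω·m
A = π(1.02/2 mm)² = π(5.1000e-04 m)² = 8.171e-07 m²
R₍20₎ = ρL/A = (2.60×10^-8)(26.9)/(8.171e-07) = 0.8559 Ω
R₍130₎ = R₍20₎(1 + αΔT) = 0.8559 × (1 + 0.0036×110) = 1.195 Ω
P = I²R = (17.6)² × 1.195 = 370 W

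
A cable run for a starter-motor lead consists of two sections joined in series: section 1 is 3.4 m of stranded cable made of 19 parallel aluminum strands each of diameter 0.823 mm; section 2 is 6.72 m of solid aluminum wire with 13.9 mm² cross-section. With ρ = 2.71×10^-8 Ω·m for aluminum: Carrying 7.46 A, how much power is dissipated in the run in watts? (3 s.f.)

Section 1: A_strand = π(4.1150e-04)² = 5.320e-07 m²; R₁ = ρL/(N·A_s) = (2.71×10^-8)(3.4)/(19×5.320e-07) = 0.009116 Ω
Section 2: A = 13.9 mm² = 1.390e-05 m²
R₂ = (2.71×10^-8)(6.72)/(1.390e-05) = 0.0131 Ω
R = R₁ + R₂ = 0.02222 Ω
P = I²R = (7.46)² × 0.02222 = 1.24 W

1.24 W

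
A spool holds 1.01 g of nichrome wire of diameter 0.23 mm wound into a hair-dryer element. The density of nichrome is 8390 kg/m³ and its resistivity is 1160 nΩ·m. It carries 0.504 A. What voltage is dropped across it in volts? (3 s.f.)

40.8 V

ρ = 1160 nΩ·m = 1.16×10^-6 Ω·m
A = π(d/2)² = π(1.1500e-04 m)² = 4.1548e-08 m²
L = m/(density·A) = 0.00101/(8390×4.1548e-08) = 2.897 m
R = ρL/A = (1.16×10^-6)(2.897)/(4.1548e-08) = 80.9 Ω
V = IR = 0.504 × 80.9 = 40.8 V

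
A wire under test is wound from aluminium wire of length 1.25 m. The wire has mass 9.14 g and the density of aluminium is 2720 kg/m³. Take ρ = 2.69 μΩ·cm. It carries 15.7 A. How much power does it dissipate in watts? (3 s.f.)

3.08 W

ρ = 2.69 μΩ·cm = 2.69×10^-8 Ω·m
A = m/(density·L) = 0.00914/(2720×1.25) = 2.6882e-06 m²
R = ρL/A = (2.69×10^-8)(1.25)/(2.6882e-06) = 0.01251 Ω
P = I²R = (15.7)² × 0.01251 = 3.08 W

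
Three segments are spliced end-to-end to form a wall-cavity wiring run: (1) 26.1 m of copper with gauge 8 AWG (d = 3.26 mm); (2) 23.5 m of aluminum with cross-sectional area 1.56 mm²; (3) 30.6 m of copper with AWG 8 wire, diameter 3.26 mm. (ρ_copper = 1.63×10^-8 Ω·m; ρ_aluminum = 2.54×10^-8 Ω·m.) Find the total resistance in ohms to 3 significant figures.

0.493 Ω

Seg 1: A = π(3.26/2 mm)² = π(1.6300e-03 m)² = 8.347e-06 m²
R_1 = (1.63×10^-8)(26.1)/(8.347e-06) = 0.05097 Ω
Seg 2: A = 1.56 mm² = 1.560e-06 m²
R_2 = (2.54×10^-8)(23.5)/(1.560e-06) = 0.3826 Ω
Seg 3: A = π(3.26/2 mm)² = π(1.6300e-03 m)² = 8.347e-06 m²
R_3 = (1.63×10^-8)(30.6)/(8.347e-06) = 0.05976 Ω
R_total = R_1 + R_2 + R_3 = 0.493 Ω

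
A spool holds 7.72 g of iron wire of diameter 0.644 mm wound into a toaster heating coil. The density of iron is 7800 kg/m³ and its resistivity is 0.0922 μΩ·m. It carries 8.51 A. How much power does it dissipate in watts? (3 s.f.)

ρ = 0.0922 μΩ·m = 9.22×10^-8 Ω·m
A = π(d/2)² = π(3.2200e-04 m)² = 3.2573e-07 m²
L = m/(density·A) = 0.00772/(7800×3.2573e-07) = 3.039 m
R = ρL/A = (9.22×10^-8)(3.039)/(3.2573e-07) = 0.8601 Ω
P = I²R = (8.51)² × 0.8601 = 62.3 W

62.3 W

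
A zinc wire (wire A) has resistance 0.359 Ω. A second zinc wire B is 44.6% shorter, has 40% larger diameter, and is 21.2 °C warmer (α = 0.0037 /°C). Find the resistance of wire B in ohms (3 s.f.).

R ∝ ρL/d² with ρ ∝ (1+αΔT), so R_B/R_A = (1 − 44.6/100) × (1 + 40/100)⁻² × (1 + 0.0037×21.2)
= 0.554 × 0.5102 × 1.078 = 0.3048
R_B = 0.3048 × 0.359 = 0.109 Ω

0.109 Ω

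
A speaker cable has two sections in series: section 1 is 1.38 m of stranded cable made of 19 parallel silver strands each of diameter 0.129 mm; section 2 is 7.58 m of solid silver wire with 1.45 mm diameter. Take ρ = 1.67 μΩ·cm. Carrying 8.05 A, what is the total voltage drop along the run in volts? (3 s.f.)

1.36 V

ρ = 1.67 μΩ·cm = 1.67×10^-8 Ω·m
Section 1: A_strand = π(6.4500e-05)² = 1.307e-08 m²; R₁ = ρL/(N·A_s) = (1.67×10^-8)(1.38)/(19×1.307e-08) = 0.09281 Ω
Section 2: A = π(d/2)² = π(7.2500e-04 m)² = 1.651e-06 m²
R₂ = (1.67×10^-8)(7.58)/(1.651e-06) = 0.07666 Ω
R = R₁ + R₂ = 0.1695 Ω
V = IR = 8.05 × 0.1695 = 1.36 V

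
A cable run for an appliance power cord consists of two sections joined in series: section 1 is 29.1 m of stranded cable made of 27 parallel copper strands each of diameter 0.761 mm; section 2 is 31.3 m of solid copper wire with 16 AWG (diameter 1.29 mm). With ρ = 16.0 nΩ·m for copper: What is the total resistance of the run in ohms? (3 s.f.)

ρ = 16.0 nΩ·m = 1.60×10^-8 Ω·m
Section 1: A_strand = π(3.8050e-04)² = 4.548e-07 m²; R₁ = ρL/(N·A_s) = (1.60×10^-8)(29.1)/(27×4.548e-07) = 0.03791 Ω
Section 2: A = π(1.29/2 mm)² = π(6.4500e-04 m)² = 1.307e-06 m²
R₂ = (1.60×10^-8)(31.3)/(1.307e-06) = 0.3832 Ω
R = R₁ + R₂ = 0.421 Ω

0.421 Ω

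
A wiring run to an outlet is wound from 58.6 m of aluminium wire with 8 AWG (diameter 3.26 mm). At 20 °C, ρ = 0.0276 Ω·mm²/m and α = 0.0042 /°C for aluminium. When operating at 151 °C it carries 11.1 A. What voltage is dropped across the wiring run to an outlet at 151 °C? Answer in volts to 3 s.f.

ρ = 0.0276 Ω·mm²/m = 2.76×10^-8 Ω·m
A = π(3.26/2 mm)² = π(1.6300e-03 m)² = 8.347e-06 m²
R₍20₎ = ρL/A = (2.76×10^-8)(58.6)/(8.347e-06) = 0.1938 Ω
R₍151₎ = R₍20₎(1 + αΔT) = 0.1938 × (1 + 0.0042×131) = 0.3004 Ω
V = IR = 11.1 × 0.3004 = 3.33 V

3.33 V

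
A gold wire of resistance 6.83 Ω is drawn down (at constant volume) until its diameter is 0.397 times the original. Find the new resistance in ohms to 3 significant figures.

Volume constant ⇒ L' = L/r² with r = 0.397. R' = ρL'/A' = ρ(L/r²)/(πr²d₀²/4) = R/r⁴.
R' = 40.26 × 6.83 = 275 Ω

275 Ω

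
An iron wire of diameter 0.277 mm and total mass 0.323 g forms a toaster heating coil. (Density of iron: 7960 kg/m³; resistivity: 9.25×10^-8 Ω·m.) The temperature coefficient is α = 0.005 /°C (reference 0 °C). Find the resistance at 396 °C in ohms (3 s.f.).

A = π(d/2)² = π(1.3850e-04 m)² = 6.0263e-08 m²
L = m/(density·A) = 3.230×10^-4/(7960×6.0263e-08) = 0.6733 m
R = ρL/A = (9.25×10^-8)(0.6733)/(6.0263e-08) = 1.034 Ω
R(396 °C) = 1.034 × (1 + 0.005×396) = 3.08 Ω

3.08 Ω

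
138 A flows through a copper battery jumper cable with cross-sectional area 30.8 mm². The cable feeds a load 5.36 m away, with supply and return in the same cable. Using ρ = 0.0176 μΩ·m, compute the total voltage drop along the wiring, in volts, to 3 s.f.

0.845 V

ρ = 0.0176 μΩ·m = 1.76×10^-8 Ω·m
A = 30.8 mm² = 3.080e-05 m²
Total conductor length (both ways) L = 2 × 5.36 = 10.72 m
R = ρL/A = (1.76×10^-8)(10.72)/(3.080e-05) = 0.006126 Ω
V = IR = 138 × 0.006126 = 0.845 V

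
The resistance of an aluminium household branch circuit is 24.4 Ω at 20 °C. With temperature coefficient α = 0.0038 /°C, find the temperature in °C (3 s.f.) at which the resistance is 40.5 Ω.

R = R₀(1 + α(T − T₀)) ⇒ T = T₀ + (R/R₀ − 1)/α
T = 20 + (40.5/24.4 − 1)/0.0038 = 20 + (0.6598)/0.0038 = 194 °C

194 °C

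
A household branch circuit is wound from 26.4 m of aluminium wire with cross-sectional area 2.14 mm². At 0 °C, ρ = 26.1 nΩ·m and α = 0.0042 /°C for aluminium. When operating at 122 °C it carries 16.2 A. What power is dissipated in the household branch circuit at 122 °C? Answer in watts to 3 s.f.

ρ = 26.1 nΩ·m = 2.61×10^-8 Ω·m
A = 2.14 mm² = 2.140e-06 m²
R₍0₎ = ρL/A = (2.61×10^-8)(26.4)/(2.140e-06) = 0.322 Ω
R₍122₎ = R₍0₎(1 + αΔT) = 0.322 × (1 + 0.0042×122) = 0.487 Ω
P = I²R = (16.2)² × 0.487 = 128 W

128 W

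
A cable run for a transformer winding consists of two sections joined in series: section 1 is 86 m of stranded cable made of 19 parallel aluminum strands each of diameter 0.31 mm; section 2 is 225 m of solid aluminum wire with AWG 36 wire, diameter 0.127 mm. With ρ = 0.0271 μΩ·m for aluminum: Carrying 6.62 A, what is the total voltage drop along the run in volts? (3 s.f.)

3200 V

ρ = 0.0271 μΩ·m = 2.71×10^-8 Ω·m
Section 1: A_strand = π(1.5500e-04)² = 7.548e-08 m²; R₁ = ρL/(N·A_s) = (2.71×10^-8)(86)/(19×7.548e-08) = 1.625 Ω
Section 2: A = π(0.127/2 mm)² = π(6.3500e-05 m)² = 1.267e-08 m²
R₂ = (2.71×10^-8)(225)/(1.267e-08) = 481.3 Ω
R = R₁ + R₂ = 483 Ω
V = IR = 6.62 × 483 = 3200 V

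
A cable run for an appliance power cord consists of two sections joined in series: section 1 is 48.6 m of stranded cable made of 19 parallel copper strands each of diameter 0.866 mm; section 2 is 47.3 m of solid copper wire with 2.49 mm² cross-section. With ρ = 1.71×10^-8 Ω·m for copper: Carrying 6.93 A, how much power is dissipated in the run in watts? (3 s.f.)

Section 1: A_strand = π(4.3300e-04)² = 5.890e-07 m²; R₁ = ρL/(N·A_s) = (1.71×10^-8)(48.6)/(19×5.890e-07) = 0.07426 Ω
Section 2: A = 2.49 mm² = 2.490e-06 m²
R₂ = (1.71×10^-8)(47.3)/(2.490e-06) = 0.3248 Ω
R = R₁ + R₂ = 0.3991 Ω
P = I²R = (6.93)² × 0.3991 = 19.2 W

19.2 W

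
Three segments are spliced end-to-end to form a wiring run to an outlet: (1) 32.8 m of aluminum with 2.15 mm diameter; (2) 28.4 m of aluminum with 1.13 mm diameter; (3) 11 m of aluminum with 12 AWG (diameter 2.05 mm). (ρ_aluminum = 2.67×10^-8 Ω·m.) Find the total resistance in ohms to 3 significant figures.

Seg 1: A = π(d/2)² = π(1.0750e-03 m)² = 3.631e-06 m²
R_1 = (2.67×10^-8)(32.8)/(3.631e-06) = 0.2412 Ω
Seg 2: A = π(d/2)² = π(5.6500e-04 m)² = 1.003e-06 m²
R_2 = (2.67×10^-8)(28.4)/(1.003e-06) = 0.7561 Ω
Seg 3: A = π(2.05/2 mm)² = π(1.0250e-03 m)² = 3.301e-06 m²
R_3 = (2.67×10^-8)(11)/(3.301e-06) = 0.08898 Ω
R_total = R_1 + R_2 + R_3 = 1.09 Ω

1.09 Ω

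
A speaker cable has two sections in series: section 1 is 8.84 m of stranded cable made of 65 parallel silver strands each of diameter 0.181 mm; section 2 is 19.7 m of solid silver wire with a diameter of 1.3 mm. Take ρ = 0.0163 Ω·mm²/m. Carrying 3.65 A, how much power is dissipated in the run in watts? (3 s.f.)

4.37 W

ρ = 0.0163 Ω·mm²/m = 1.63×10^-8 Ω·m
Section 1: A_strand = π(9.0500e-05)² = 2.573e-08 m²; R₁ = ρL/(N·A_s) = (1.63×10^-8)(8.84)/(65×2.573e-08) = 0.08615 Ω
Section 2: A = π(d/2)² = π(6.5000e-04 m)² = 1.327e-06 m²
R₂ = (1.63×10^-8)(19.7)/(1.327e-06) = 0.2419 Ω
R = R₁ + R₂ = 0.3281 Ω
P = I²R = (3.65)² × 0.3281 = 4.37 W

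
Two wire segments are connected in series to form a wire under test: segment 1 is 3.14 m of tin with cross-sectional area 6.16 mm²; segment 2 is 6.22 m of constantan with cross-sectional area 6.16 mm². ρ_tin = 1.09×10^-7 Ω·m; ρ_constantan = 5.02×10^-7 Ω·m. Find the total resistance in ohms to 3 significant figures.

0.562 Ω

Segment 1: A = 6.16 mm² = 6.160e-06 m²
R₁ = ρL/A = (1.09×10^-7)(3.14)/(6.160e-06) = 0.05556 Ω
R₂ = (5.02×10^-7)(6.22)/(6.160e-06) = 0.5069 Ω
R = R₁ + R₂ = 0.562 Ω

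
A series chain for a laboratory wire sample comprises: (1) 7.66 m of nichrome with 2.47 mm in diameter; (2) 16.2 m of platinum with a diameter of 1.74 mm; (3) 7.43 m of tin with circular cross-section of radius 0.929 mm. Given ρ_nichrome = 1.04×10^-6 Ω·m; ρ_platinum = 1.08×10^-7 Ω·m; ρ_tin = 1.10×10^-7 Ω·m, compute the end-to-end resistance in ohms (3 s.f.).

2.70 Ω

Seg 1: A = π(d/2)² = π(1.2350e-03 m)² = 4.792e-06 m²
R_1 = (1.04×10^-6)(7.66)/(4.792e-06) = 1.663 Ω
Seg 2: A = π(d/2)² = π(8.7000e-04 m)² = 2.378e-06 m²
R_2 = (1.08×10^-7)(16.2)/(2.378e-06) = 0.7358 Ω
Seg 3: A = πr² = π(9.2900e-04 m)² = 2.711e-06 m²
R_3 = (1.10×10^-7)(7.43)/(2.711e-06) = 0.3014 Ω
R_total = R_1 + R_2 + R_3 = 2.70 Ω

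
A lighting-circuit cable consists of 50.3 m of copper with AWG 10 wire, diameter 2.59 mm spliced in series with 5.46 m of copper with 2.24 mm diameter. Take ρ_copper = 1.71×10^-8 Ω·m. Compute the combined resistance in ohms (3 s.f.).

0.187 Ω

Segment 1: A = π(2.59/2 mm)² = π(1.2950e-03 m)² = 5.269e-06 m²
R₁ = ρL/A = (1.71×10^-8)(50.3)/(5.269e-06) = 0.1633 Ω
Segment 2: A = π(d/2)² = π(1.1200e-03 m)² = 3.941e-06 m²
R₂ = (1.71×10^-8)(5.46)/(3.941e-06) = 0.02369 Ω
R = R₁ + R₂ = 0.187 Ω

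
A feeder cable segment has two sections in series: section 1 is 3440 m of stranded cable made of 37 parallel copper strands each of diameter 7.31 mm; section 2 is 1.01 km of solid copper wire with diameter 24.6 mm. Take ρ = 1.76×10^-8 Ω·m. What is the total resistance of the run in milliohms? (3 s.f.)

76.4 mΩ

Section 1: A_strand = π(3.6550e-03)² = 4.197e-05 m²; R₁ = ρL/(N·A_s) = (1.76×10^-8)(3440)/(37×4.197e-05) = 0.03899 Ω
Section 2: A = π(d/2)² = π(1.2300e-02 m)² = 4.753e-04 m²
R₂ = (1.76×10^-8)(1010)/(4.753e-04) = 0.0374 Ω
R = R₁ + R₂ = 76.4 mΩ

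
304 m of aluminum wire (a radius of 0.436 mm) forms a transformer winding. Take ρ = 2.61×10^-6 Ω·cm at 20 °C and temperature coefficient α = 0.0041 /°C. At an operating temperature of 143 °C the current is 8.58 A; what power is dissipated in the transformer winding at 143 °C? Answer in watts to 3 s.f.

ρ = 2.61×10^-6 Ω·cm = 2.61×10^-8 Ω·m
A = πr² = π(4.3600e-04 m)² = 5.972e-07 m²
R₍20₎ = ρL/A = (2.61×10^-8)(304)/(5.972e-07) = 13.29 Ω
R₍143₎ = R₍20₎(1 + αΔT) = 13.29 × (1 + 0.0041×123) = 19.99 Ω
P = I²R = (8.58)² × 19.99 = 1470 W

1470 W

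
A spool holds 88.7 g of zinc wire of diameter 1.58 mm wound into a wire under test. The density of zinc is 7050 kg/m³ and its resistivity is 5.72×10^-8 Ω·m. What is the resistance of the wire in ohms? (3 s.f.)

A = π(d/2)² = π(7.9000e-04 m)² = 1.9607e-06 m²
L = m/(density·A) = 0.0887/(7050×1.9607e-06) = 6.417 m
R = ρL/A = (5.72×10^-8)(6.417)/(1.9607e-06) = 0.187 Ω

0.187 Ω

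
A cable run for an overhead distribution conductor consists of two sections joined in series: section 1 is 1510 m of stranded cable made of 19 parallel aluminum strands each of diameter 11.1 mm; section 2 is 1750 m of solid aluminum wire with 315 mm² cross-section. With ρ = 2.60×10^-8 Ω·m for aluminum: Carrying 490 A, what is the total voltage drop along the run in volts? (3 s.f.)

81.2 V

Section 1: A_strand = π(5.5500e-03)² = 9.677e-05 m²; R₁ = ρL/(N·A_s) = (2.60×10^-8)(1510)/(19×9.677e-05) = 0.02135 Ω
Section 2: A = 315 mm² = 3.150e-04 m²
R₂ = (2.60×10^-8)(1750)/(3.150e-04) = 0.1444 Ω
R = R₁ + R₂ = 0.1658 Ω
V = IR = 490 × 0.1658 = 81.2 V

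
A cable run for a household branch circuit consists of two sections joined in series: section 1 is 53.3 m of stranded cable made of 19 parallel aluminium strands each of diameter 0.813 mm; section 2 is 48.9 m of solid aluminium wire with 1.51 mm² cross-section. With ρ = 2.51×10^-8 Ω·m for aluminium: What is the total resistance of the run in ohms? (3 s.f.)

0.948 Ω

Section 1: A_strand = π(4.0650e-04)² = 5.191e-07 m²; R₁ = ρL/(N·A_s) = (2.51×10^-8)(53.3)/(19×5.191e-07) = 0.1356 Ω
Section 2: A = 1.51 mm² = 1.510e-06 m²
R₂ = (2.51×10^-8)(48.9)/(1.510e-06) = 0.8128 Ω
R = R₁ + R₂ = 0.948 Ω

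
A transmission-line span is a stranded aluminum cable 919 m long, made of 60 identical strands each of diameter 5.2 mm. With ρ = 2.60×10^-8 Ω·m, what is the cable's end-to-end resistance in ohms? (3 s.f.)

A_strand = π(2.6000e-03 m)² = 2.124e-05 m²
R_strand = ρL/A = (2.60×10^-8)(919)/(2.124e-05) = 1.125 Ω
R_total = R_strand/N = 1.125/60 = 0.0188 Ω

0.0188 Ω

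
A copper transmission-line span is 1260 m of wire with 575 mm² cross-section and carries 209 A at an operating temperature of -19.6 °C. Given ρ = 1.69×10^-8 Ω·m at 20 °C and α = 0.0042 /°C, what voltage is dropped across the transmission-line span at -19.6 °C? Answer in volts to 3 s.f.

A = 575 mm² = 5.750e-04 m²
R₍20₎ = ρL/A = (1.69×10^-8)(1260)/(5.750e-04) = 0.03703 Ω
R₍-19.6₎ = R₍20₎(1 + αΔT) = 0.03703 × (1 + 0.0042×-39.6) = 0.03087 Ω
V = IR = 209 × 0.03087 = 6.45 V

6.45 V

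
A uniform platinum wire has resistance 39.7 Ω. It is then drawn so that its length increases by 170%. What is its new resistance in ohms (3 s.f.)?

289 Ω

k = 1 + 170/100 = 2.7; volume constant ⇒ A' = A/k, so R' = k²R.
R' = 7.29 × 39.7 = 289 Ω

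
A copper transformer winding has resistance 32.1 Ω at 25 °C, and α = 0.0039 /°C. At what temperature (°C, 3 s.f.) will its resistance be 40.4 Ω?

R = R₀(1 + α(T − T₀)) ⇒ T = T₀ + (R/R₀ − 1)/α
T = 25 + (40.4/32.1 − 1)/0.0039 = 25 + (0.2586)/0.0039 = 91.3 °C

91.3 °C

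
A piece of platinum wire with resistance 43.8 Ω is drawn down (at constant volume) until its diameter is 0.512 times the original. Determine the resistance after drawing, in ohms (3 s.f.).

Volume constant ⇒ L' = L/r² with r = 0.512. R' = ρL'/A' = ρ(L/r²)/(πr²d₀²/4) = R/r⁴.
R' = 14.55 × 43.8 = 637 Ω

637 Ω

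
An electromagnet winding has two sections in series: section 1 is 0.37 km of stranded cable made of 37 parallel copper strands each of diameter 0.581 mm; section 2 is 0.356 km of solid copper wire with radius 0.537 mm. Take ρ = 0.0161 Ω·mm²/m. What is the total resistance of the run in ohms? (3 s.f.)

ρ = 0.0161 Ω·mm²/m = 1.61×10^-8 Ω·m
Section 1: A_strand = π(2.9050e-04)² = 2.651e-07 m²; R₁ = ρL/(N·A_s) = (1.61×10^-8)(370)/(37×2.651e-07) = 0.6073 Ω
Section 2: A = πr² = π(5.3700e-04 m)² = 9.059e-07 m²
R₂ = (1.61×10^-8)(356)/(9.059e-07) = 6.327 Ω
R = R₁ + R₂ = 6.93 Ω

6.93 Ω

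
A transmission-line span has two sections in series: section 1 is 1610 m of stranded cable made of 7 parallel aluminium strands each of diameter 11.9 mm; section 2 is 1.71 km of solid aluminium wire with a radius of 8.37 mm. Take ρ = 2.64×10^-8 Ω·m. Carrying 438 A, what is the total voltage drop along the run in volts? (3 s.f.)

Section 1: A_strand = π(5.9500e-03)² = 1.112e-04 m²; R₁ = ρL/(N·A_s) = (2.64×10^-8)(1610)/(7×1.112e-04) = 0.05459 Ω
Section 2: A = πr² = π(8.3700e-03 m)² = 2.201e-04 m²
R₂ = (2.64×10^-8)(1710)/(2.201e-04) = 0.2051 Ω
R = R₁ + R₂ = 0.2597 Ω
V = IR = 438 × 0.2597 = 114 V

114 V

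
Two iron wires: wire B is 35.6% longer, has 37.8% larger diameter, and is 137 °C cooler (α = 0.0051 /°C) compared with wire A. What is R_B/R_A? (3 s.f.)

0.215

R ∝ ρL/d² with ρ ∝ (1+αΔT), so R_B/R_A = (1 + 35.6/100) × (1 + 37.8/100)⁻² × (1 − 0.0051×137)
= 1.356 × 0.5266 × 0.3013 = 0.215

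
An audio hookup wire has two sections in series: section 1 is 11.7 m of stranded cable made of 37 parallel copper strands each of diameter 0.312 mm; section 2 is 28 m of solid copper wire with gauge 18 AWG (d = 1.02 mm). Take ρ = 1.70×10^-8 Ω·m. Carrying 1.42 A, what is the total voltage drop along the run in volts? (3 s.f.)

Section 1: A_strand = π(1.5600e-04)² = 7.645e-08 m²; R₁ = ρL/(N·A_s) = (1.70×10^-8)(11.7)/(37×7.645e-08) = 0.07031 Ω
Section 2: A = π(1.02/2 mm)² = π(5.1000e-04 m)² = 8.171e-07 m²
R₂ = (1.70×10^-8)(28)/(8.171e-07) = 0.5825 Ω
R = R₁ + R₂ = 0.6528 Ω
V = IR = 1.42 × 0.6528 = 0.927 V

0.927 V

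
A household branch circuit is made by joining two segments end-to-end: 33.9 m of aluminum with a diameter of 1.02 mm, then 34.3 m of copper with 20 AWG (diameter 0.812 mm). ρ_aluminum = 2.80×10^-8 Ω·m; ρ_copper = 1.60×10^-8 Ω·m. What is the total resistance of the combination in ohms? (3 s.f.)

Segment 1: A = π(d/2)² = π(5.1000e-04 m)² = 8.171e-07 m²
R₁ = ρL/A = (2.80×10^-8)(33.9)/(8.171e-07) = 1.162 Ω
Segment 2: A = π(0.812/2 mm)² = π(4.0600e-04 m)² = 5.178e-07 m²
R₂ = (1.60×10^-8)(34.3)/(5.178e-07) = 1.06 Ω
R = R₁ + R₂ = 2.22 Ω

2.22 Ω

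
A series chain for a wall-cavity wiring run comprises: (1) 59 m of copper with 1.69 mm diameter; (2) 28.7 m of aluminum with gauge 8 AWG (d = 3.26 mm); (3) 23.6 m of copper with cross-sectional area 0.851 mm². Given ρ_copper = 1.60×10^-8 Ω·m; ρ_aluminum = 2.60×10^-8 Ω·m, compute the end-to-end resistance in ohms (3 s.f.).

0.954 Ω

Seg 1: A = π(d/2)² = π(8.4500e-04 m)² = 2.243e-06 m²
R_1 = (1.60×10^-8)(59)/(2.243e-06) = 0.4208 Ω
Seg 2: A = π(3.26/2 mm)² = π(1.6300e-03 m)² = 8.347e-06 m²
R_2 = (2.60×10^-8)(28.7)/(8.347e-06) = 0.0894 Ω
Seg 3: A = 0.851 mm² = 8.510e-07 m²
R_3 = (1.60×10^-8)(23.6)/(8.510e-07) = 0.4437 Ω
R_total = R_1 + R_2 + R_3 = 0.954 Ω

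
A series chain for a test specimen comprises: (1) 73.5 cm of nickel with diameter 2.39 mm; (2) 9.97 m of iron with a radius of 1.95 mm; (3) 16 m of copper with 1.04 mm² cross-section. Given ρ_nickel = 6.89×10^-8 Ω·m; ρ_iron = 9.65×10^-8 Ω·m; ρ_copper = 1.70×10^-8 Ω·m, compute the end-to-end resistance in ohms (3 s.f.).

0.353 Ω

Seg 1: A = π(d/2)² = π(1.1950e-03 m)² = 4.486e-06 m²
R_1 = (6.89×10^-8)(0.735)/(4.486e-06) = 0.01129 Ω
Seg 2: A = πr² = π(1.9500e-03 m)² = 1.195e-05 m²
R_2 = (9.65×10^-8)(9.97)/(1.195e-05) = 0.08054 Ω
Seg 3: A = 1.04 mm² = 1.040e-06 m²
R_3 = (1.70×10^-8)(16)/(1.040e-06) = 0.2615 Ω
R_total = R_1 + R_2 + R_3 = 0.353 Ω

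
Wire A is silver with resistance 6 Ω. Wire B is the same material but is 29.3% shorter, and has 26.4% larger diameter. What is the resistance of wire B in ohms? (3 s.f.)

R ∝ L/d², so R_B/R_A = (1 − 29.3/100) × (1 + 26.4/100)⁻²
= 0.707 × 0.6259 = 0.4425
R_B = 0.4425 × 6 = 2.66 Ω

2.66 Ω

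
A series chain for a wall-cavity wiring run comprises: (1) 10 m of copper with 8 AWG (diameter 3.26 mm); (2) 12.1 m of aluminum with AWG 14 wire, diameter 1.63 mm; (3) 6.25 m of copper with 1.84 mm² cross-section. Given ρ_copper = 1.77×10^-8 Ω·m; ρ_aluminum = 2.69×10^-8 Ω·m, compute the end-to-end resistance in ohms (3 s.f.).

0.237 Ω

Seg 1: A = π(3.26/2 mm)² = π(1.6300e-03 m)² = 8.347e-06 m²
R_1 = (1.77×10^-8)(10)/(8.347e-06) = 0.02121 Ω
Seg 2: A = π(1.63/2 mm)² = π(8.1500e-04 m)² = 2.087e-06 m²
R_2 = (2.69×10^-8)(12.1)/(2.087e-06) = 0.156 Ω
Seg 3: A = 1.84 mm² = 1.840e-06 m²
R_3 = (1.77×10^-8)(6.25)/(1.840e-06) = 0.06012 Ω
R_total = R_1 + R_2 + R_3 = 0.237 Ω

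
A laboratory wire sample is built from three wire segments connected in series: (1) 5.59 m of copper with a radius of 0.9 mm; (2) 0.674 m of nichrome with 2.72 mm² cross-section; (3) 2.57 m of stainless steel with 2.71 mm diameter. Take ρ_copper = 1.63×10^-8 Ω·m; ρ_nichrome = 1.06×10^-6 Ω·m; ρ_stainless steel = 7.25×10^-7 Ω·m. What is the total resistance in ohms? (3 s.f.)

Seg 1: A = πr² = π(9.0000e-04 m)² = 2.545e-06 m²
R_1 = (1.63×10^-8)(5.59)/(2.545e-06) = 0.03581 Ω
Seg 2: A = 2.72 mm² = 2.720e-06 m²
R_2 = (1.06×10^-6)(0.674)/(2.720e-06) = 0.2627 Ω
Seg 3: A = π(d/2)² = π(1.3550e-03 m)² = 5.768e-06 m²
R_3 = (7.25×10^-7)(2.57)/(5.768e-06) = 0.323 Ω
R_total = R_1 + R_2 + R_3 = 0.621 Ω

0.621 Ω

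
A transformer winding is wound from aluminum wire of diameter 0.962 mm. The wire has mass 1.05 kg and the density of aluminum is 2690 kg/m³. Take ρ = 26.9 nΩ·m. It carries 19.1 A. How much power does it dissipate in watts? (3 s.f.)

ρ = 26.9 nΩ·m = 2.69×10^-8 Ω·m
A = π(d/2)² = π(4.8100e-04 m)² = 7.2684e-07 m²
L = m/(density·A) = 1.05/(2690×7.2684e-07) = 537 m
R = ρL/A = (2.69×10^-8)(537)/(7.2684e-07) = 19.88 Ω
P = I²R = (19.1)² × 19.88 = 7250 W

7250 W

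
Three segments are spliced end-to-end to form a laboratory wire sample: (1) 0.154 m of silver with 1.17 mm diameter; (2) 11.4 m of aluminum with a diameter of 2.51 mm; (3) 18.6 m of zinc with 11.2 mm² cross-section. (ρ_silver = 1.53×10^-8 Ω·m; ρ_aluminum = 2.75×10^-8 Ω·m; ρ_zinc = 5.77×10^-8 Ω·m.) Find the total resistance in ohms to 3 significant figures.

Seg 1: A = π(d/2)² = π(5.8500e-04 m)² = 1.075e-06 m²
R_1 = (1.53×10^-8)(0.154)/(1.075e-06) = 0.002192 Ω
Seg 2: A = π(d/2)² = π(1.2550e-03 m)² = 4.948e-06 m²
R_2 = (2.75×10^-8)(11.4)/(4.948e-06) = 0.06336 Ω
Seg 3: A = 11.2 mm² = 1.120e-05 m²
R_3 = (5.77×10^-8)(18.6)/(1.120e-05) = 0.09582 Ω
R_total = R_1 + R_2 + R_3 = 0.161 Ω

0.161 Ω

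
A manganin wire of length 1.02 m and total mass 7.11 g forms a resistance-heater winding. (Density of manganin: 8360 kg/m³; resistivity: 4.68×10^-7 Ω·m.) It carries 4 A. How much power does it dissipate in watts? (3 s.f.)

9.16 W

A = m/(density·L) = 0.00711/(8360×1.02) = 8.3380e-07 m²
R = ρL/A = (4.68×10^-7)(1.02)/(8.3380e-07) = 0.5725 Ω
P = I²R = (4)² × 0.5725 = 9.16 W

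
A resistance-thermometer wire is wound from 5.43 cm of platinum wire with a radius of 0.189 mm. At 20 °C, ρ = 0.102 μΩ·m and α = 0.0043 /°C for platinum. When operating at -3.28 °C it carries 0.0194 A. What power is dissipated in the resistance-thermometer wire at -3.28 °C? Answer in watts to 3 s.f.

ρ = 0.102 μΩ·m = 1.02×10^-7 Ω·m
A = πr² = π(1.8900e-04 m)² = 1.122e-07 m²
R₍20₎ = ρL/A = (1.02×10^-7)(0.0543)/(1.122e-07) = 0.04935 Ω
R₍-3.28₎ = R₍20₎(1 + αΔT) = 0.04935 × (1 + 0.0043×-23.3) = 0.04441 Ω
P = I²R = (0.0194)² × 0.04441 = 1.67×10^-5 W

1.67×10^-5 W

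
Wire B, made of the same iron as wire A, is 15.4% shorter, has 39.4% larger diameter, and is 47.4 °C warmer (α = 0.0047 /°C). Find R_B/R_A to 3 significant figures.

R ∝ ρL/d² with ρ ∝ (1+αΔT), so R_B/R_A = (1 − 15.4/100) × (1 + 39.4/100)⁻² × (1 + 0.0047×47.4)
= 0.846 × 0.5146 × 1.223 = 0.532

0.532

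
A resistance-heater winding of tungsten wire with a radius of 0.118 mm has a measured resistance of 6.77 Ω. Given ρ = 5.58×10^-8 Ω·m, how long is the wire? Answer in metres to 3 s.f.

5.31 m

A = πr² = π(1.1800e-04 m)² = 4.374e-08 m²
L = RA/ρ = (6.77)(4.374e-08)/(5.58×10^-8) = 5.31 m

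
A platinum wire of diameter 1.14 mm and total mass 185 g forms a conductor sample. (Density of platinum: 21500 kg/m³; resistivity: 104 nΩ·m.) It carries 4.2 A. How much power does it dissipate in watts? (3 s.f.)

15.2 W

ρ = 104 nΩ·m = 1.04×10^-7 Ω·m
A = π(d/2)² = π(5.7000e-04 m)² = 1.0207e-06 m²
L = m/(density·A) = 0.185/(21500×1.0207e-06) = 8.43 m
R = ρL/A = (1.04×10^-7)(8.43)/(1.0207e-06) = 0.8589 Ω
P = I²R = (4.2)² × 0.8589 = 15.2 W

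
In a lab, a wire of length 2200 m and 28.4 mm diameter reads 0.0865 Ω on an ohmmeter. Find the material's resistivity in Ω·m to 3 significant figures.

A = π(d/2)² = π(1.4200e-02 m)² = 6.335e-04 m²
ρ = RA/L = (0.0865)(6.335e-04)/(2200) = 2.49×10^-8 Ω·m

2.49×10^-8 Ω·m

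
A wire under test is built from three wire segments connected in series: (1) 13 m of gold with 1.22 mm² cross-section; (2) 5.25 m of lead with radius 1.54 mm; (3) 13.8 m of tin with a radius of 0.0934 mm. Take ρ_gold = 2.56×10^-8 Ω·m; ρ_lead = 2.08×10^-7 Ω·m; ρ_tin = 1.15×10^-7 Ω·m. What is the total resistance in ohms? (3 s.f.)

Seg 1: A = 1.22 mm² = 1.220e-06 m²
R_1 = (2.56×10^-8)(13)/(1.220e-06) = 0.2728 Ω
Seg 2: A = πr² = π(1.5400e-03 m)² = 7.451e-06 m²
R_2 = (2.08×10^-7)(5.25)/(7.451e-06) = 0.1466 Ω
Seg 3: A = πr² = π(9.3400e-05 m)² = 2.741e-08 m²
R_3 = (1.15×10^-7)(13.8)/(2.741e-08) = 57.91 Ω
R_total = R_1 + R_2 + R_3 = 58.3 Ω

58.3 Ω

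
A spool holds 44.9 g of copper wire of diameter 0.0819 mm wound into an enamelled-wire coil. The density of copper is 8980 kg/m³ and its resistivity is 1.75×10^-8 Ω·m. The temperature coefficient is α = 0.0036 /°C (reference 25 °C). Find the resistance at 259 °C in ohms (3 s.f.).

5810 Ω

A = π(d/2)² = π(4.0950e-05 m)² = 5.2681e-09 m²
L = m/(density·A) = 0.0449/(8980×5.2681e-09) = 949.1 m
R = ρL/A = (1.75×10^-8)(949.1)/(5.2681e-09) = 3153 Ω
R(259 °C) = 3153 × (1 + 0.0036×234) = 5810 Ω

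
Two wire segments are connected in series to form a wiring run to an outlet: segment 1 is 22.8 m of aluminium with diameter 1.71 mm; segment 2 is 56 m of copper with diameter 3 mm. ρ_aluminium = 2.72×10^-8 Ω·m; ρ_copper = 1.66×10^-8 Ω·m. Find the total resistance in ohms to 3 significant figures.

Segment 1: A = π(d/2)² = π(8.5500e-04 m)² = 2.297e-06 m²
R₁ = ρL/A = (2.72×10^-8)(22.8)/(2.297e-06) = 0.27 Ω
Segment 2: A = π(d/2)² = π(1.5000e-03 m)² = 7.069e-06 m²
R₂ = (1.66×10^-8)(56)/(7.069e-06) = 0.1315 Ω
R = R₁ + R₂ = 0.402 Ω

0.402 Ω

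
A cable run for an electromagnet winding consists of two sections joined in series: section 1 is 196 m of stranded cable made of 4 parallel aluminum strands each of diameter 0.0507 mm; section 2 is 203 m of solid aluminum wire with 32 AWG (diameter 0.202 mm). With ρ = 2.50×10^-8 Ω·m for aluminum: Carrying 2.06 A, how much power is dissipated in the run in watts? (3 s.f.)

3250 W

Section 1: A_strand = π(2.5350e-05)² = 2.019e-09 m²; R₁ = ρL/(N·A_s) = (2.50×10^-8)(196)/(4×2.019e-09) = 606.8 Ω
Section 2: A = π(0.202/2 mm)² = π(1.0100e-04 m)² = 3.205e-08 m²
R₂ = (2.50×10^-8)(203)/(3.205e-08) = 158.4 Ω
R = R₁ + R₂ = 765.1 Ω
P = I²R = (2.06)² × 765.1 = 3250 W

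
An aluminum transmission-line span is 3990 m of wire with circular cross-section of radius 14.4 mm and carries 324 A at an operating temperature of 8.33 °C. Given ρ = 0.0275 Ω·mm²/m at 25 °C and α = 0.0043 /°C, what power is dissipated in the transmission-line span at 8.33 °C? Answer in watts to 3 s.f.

ρ = 0.0275 Ω·mm²/m = 2.75×10^-8 Ω·m
A = πr² = π(1.4400e-02 m)² = 6.514e-04 m²
R₍25₎ = ρL/A = (2.75×10^-8)(3990)/(6.514e-04) = 0.1684 Ω
R₍8.33₎ = R₍25₎(1 + αΔT) = 0.1684 × (1 + 0.0043×-16.7) = 0.1564 Ω
P = I²R = (324)² × 0.1564 = 16400 W

16400 W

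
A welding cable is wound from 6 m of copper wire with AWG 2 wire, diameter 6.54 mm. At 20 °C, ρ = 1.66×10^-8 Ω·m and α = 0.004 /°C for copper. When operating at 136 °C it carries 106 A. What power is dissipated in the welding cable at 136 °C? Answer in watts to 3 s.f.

48.8 W

A = π(6.54/2 mm)² = π(3.2700e-03 m)² = 3.359e-05 m²
R₍20₎ = ρL/A = (1.66×10^-8)(6)/(3.359e-05) = 0.002965 Ω
R₍136₎ = R₍20₎(1 + αΔT) = 0.002965 × (1 + 0.004×116) = 0.004341 Ω
P = I²R = (106)² × 0.004341 = 48.8 W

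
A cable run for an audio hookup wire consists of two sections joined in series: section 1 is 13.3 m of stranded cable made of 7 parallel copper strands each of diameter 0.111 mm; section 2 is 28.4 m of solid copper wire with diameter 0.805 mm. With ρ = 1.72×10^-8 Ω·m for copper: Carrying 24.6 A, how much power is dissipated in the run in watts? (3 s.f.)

2620 W

Section 1: A_strand = π(5.5500e-05)² = 9.677e-09 m²; R₁ = ρL/(N·A_s) = (1.72×10^-8)(13.3)/(7×9.677e-09) = 3.377 Ω
Section 2: A = π(d/2)² = π(4.0250e-04 m)² = 5.090e-07 m²
R₂ = (1.72×10^-8)(28.4)/(5.090e-07) = 0.9598 Ω
R = R₁ + R₂ = 4.337 Ω
P = I²R = (24.6)² × 4.337 = 2620 W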